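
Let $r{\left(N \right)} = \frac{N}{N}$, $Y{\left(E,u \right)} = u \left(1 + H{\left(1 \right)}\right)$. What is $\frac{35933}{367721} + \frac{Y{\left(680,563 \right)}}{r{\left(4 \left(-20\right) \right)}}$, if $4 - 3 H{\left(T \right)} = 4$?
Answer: $\frac{207062856}{367721} \approx 563.1$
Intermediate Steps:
$H{\left(T \right)} = 0$ ($H{\left(T \right)} = \frac{4}{3} - \frac{4}{3} = 0$)
$Y{\left(E,u \right)} = u$ ($Y{\left(E,u \right)} = u \left(1 + 0\right) = u 1 = u$)
$r{\left(N \right)} = 1$
$\frac{35933}{367721} + \frac{Y{\left(680,563 \right)}}{r{\left(4 \left(-20\right) \right)}} = \frac{35933}{367721} + \frac{563}{1} = 35933 \cdot \frac{1}{367721} + 563 \cdot 1 = \frac{35933}{367721} + 563 = \frac{207062856}{367721}$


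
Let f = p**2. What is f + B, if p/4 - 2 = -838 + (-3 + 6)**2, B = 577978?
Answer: 11520842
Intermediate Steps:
p = -3308 (p = 8 + 4*(-838 + (-3 + 6)**2) = 8 + 4*(-838 + 3**2) = 8 + 4*(-838 + 9) = 8 + 4*(-829) = 8 - 3316 = -3308)
f = 10942864 (f = (-3308)**2 = 10942864)
f + B = 10942864 + 577978 = 11520842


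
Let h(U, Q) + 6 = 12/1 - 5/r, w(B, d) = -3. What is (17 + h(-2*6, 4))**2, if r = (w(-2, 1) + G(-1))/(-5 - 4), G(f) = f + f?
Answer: 196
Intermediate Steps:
G(f) = 2*f
r = 5/9 (r = (-3 + 2*(-1))/(-5 - 4) = (-3 - 2)/(-9) = -5*(-1/9) = 5/9 ≈ 0.55556)
h(U, Q) = -3 (h(U, Q) = -6 + (12/1 - 5/5/9) = -6 + (12*1 - 5*9/5) = -6 + (12 - 9) = -6 + 3 = -3)
(17 + h(-2*6, 4))**2 = (17 - 3)**2 = 14**2 = 196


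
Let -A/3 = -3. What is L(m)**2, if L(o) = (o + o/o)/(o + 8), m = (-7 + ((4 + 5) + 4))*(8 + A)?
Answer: 10609/12100 ≈ 0.87678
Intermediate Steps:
A = 9 (A = -3*(-3) = 9)
m = 102 (m = (-7 + ((4 + 5) + 4))*(8 + 9) = (-7 + (9 + 4))*17 = (-7 + 13)*17 = 6*17 = 102)
L(o) = (1 + o)/(8 + o) (L(o) = (o + 1)/(8 + o) = (1 + o)/(8 + o))
L(m)**2 = ((1 + 102)/(8 + 102))**2 = (103/110)**2 = 10609/12100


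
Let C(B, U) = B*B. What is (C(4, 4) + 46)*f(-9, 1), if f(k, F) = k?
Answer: -558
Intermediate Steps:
C(B, U) = B²
(C(4, 4) + 46)*f(-9, 1) = (4² + 46)*(-9) = (16 + 46)*(-9) = 62*(-9) = -558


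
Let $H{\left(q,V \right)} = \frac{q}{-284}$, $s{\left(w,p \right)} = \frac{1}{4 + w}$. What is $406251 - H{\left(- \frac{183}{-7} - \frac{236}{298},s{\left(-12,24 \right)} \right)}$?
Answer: $\frac{120336447653}{296212} \approx 4.0625 \cdot 10^{5}$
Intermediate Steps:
$H{\left(q,V \right)} = - \frac{q}{284}$ ($H{\left(q,V \right)} = q \left(- \frac{1}{284}\right) = - \frac{q}{284}$)
$406251 - H{\left(- \frac{183}{-7} - \frac{236}{298},s{\left(-12,24 \right)} \right)} = 406251 - - \frac{- \frac{183}{-7} - \frac{236}{298}}{284} = 406251 - - \frac{\left(-183\right) \left(- \frac{1}{7}\right) - \frac{118}{149}}{284} = 406251 - - \frac{\frac{183}{7} - \frac{118}{149}}{284} = 406251 - \left(- \frac{1}{284}\right) \frac{26441}{1043} = 406251 - - \frac{26441}{296212} = 406251 + \frac{26441}{296212} = \frac{120336447653}{296212}$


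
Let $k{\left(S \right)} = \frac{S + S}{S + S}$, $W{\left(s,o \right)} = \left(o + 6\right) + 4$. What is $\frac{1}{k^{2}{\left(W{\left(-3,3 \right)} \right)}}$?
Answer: $1$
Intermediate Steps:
$W{\left(s,o \right)} = 10 + o$ ($W{\left(s,o \right)} = \left(6 + o\right) + 4 = 10 + o$)
$k{\left(S \right)} = 1$ ($k{\left(S \right)} = \frac{2 S}{2 S} = 2 S \frac{1}{2 S} = 1$)
$\frac{1}{k^{2}{\left(W{\left(-3,3 \right)} \right)}} = \frac{1}{1^{2}} = 1^{-1} = 1$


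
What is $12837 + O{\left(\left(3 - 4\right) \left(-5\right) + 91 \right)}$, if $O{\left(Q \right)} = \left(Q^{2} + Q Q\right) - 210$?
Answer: $31059$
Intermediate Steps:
$O{\left(Q \right)} = -210 + 2 Q^{2}$ ($O{\left(Q \right)} = \left(Q^{2} + Q^{2}\right) - 210 = 2 Q^{2} - 210 = -210 + 2 Q^{2}$)
$12837 + O{\left(\left(3 - 4\right) \left(-5\right) + 91 \right)} = 12837 - \left(210 - 2 \left(\left(3 - 4\right) \left(-5\right) + 91\right)^{2}\right) = 12837 - \left(210 - 2 \left(\left(-1\right) \left(-5\right) + 91\right)^{2}\right) = 12837 - \left(210 - 2 \left(5 + 91\right)^{2}\right) = 12837 - \left(210 - 2 \cdot 96^{2}\right) = 12837 + \left(-210 + 2 \cdot 9216\right) = 12837 + \left(-210 + 18432\right) = 12837 + 18222 = 31059$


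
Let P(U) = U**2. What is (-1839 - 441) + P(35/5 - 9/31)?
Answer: -2147816/961 ≈ -2235.0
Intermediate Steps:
(-1839 - 441) + P(35/5 - 9/31) = (-1839 - 441) + (35/5 - 9/31)**2 = -2280 + (35*(1/5) - 9*1/31)**2 = -2280 + (7 - 9/31)**2 = -2280 + (208/31)**2 = -2280 + 43264/961 = -2147816/961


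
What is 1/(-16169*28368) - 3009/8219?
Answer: -1380174723947/3769908936048 ≈ -0.36610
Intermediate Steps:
1/(-16169*28368) - 3009/8219 = -1/16169*1/28368 - 3009*1/8219 = -1/458682192 - 3009/8219 = -1380174723947/3769908936048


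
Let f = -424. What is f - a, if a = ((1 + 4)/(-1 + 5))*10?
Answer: -873/2 ≈ -436.50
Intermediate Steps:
a = 25/2 (a = (5/4)*10 = 25/2 ≈ 12.500)
f - a = -424 - 1*25/2 = -424 - 25/2 = -873/2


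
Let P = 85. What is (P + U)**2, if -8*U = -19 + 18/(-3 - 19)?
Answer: 14814801/1936 ≈ 7652.3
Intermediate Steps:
U = 109/44 (U = -(-19 + 18/(-3 - 19))/8 = -(-19 + 18/(-22))/8 = -(-19 - 1/22*18)/8 = -(-19 - 9/11)/8 = -1/8*(-218/11) = 109/44 ≈ 2.4773)
(P + U)**2 = (85 + 109/44)**2 = (3849/44)**2 = 14814801/1936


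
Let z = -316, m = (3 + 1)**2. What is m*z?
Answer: -5056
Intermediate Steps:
m = 16 (m = 4**2 = 16)
m*z = 16*(-316) = -5056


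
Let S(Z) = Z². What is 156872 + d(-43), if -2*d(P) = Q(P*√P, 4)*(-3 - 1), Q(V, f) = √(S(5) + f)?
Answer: 156872 + 2*√29 ≈ 1.5688e+5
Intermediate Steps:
Q(V, f) = √(25 + f) (Q(V, f) = √(5² + f) = √(25 + f))
d(P) = 2*√29 (d(P) = -√(25 + 4)*(-3 - 1)/2 = -√29*(-4)/2 = -(-2)*√29 = 2*√29)
156872 + d(-43) = 156872 + 2*√29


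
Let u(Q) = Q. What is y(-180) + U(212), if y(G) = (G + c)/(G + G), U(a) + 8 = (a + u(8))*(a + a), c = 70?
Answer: 3357803/36 ≈ 93272.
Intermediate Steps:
U(a) = -8 + 2*a*(8 + a) (U(a) = -8 + (a + 8)*(a + a) = -8 + (8 + a)*(2*a) = -8 + 2*a*(8 + a))
y(G) = (70 + G)/(2*G) (y(G) = (G + 70)/(G + G) = (70 + G)/((2*G)) = (70 + G)*(1/(2*G)) = (70 + G)/(2*G))
y(-180) + U(212) = (½)*(70 - 180)/(-180) + (-8 + 2*212² + 16*212) = (½)*(-1/180)*(-110) + (-8 + 2*44944 + 3392) = 11/36 + (-8 + 89888 + 3392) = 11/36 + 93272 = 3357803/36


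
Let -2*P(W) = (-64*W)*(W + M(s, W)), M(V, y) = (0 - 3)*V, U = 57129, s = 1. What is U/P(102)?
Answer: 19043/107712 ≈ 0.17680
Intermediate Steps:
M(V, y) = -3*V
P(W) = 32*W*(-3 + W) (P(W) = -(-64*W)*(W - 3*1)/2 = -(-64*W)*(W - 3)/2 = -(-64*W)*(-3 + W)/2 = -(-32)*W*(-3 + W) = 32*W*(-3 + W))
U/P(102) = 57129/((32*102*(-3 + 102))) = 57129/((32*102*99)) = 57129/323136 = 57129*(1/323136) = 19043/107712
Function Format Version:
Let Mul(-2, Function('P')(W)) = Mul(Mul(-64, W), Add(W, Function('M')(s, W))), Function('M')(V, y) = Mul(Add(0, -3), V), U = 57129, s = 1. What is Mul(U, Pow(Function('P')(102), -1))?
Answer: Rational(19043, 107712) ≈ 0.17680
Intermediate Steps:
Function('M')(V, y) = Mul(-3, V)
Function('P')(W) = Mul(32, W, Add(-3, W)) (Function('P')(W) = Mul(Rational(-1, 2), Mul(Mul(-64, W), Add(W, Mul(-3, 1)))) = Mul(Rational(-1, 2), Mul(Mul(-64, W), Add(W, -3))) = Mul(Rational(-1, 2), Mul(Mul(-64, W), Add(-3, W))) = Mul(Rational(-1, 2), Mul(-64, W, Add(-3, W))) = Mul(32, W, Add(-3, W)))
Mul(U, Pow(Function('P')(102), -1)) = Mul(57129, Pow(Mul(32, 102, Add(-3, 102)), -1)) = Mul(57129, Pow(Mul(32, 102, 99), -1)) = Mul(57129, Pow(323136, -1)) = Mul(57129, Rational(1, 323136)) = Rational(19043, 107712)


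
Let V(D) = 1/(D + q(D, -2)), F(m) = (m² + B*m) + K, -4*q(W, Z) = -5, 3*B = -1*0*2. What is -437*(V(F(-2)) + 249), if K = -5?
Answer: -110561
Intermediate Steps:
B = 0 (B = (-1*0*2)/3 = (0*2)/3 = (⅓)*0 = 0)
q(W, Z) = 5/4 (q(W, Z) = -¼*(-5) = 5/4)
F(m) = -5 + m² (F(m) = (m² + 0*m) - 5 = (m² + 0) - 5 = m² - 5 = -5 + m²)
V(D) = 1/(5/4 + D) (V(D) = 1/(D + 5/4) = 1/(5/4 + D))
-437*(V(F(-2)) + 249) = -437*(4/(5 + 4*(-5 + (-2)²)) + 249) = -437*(4/(5 + 4*(-5 + 4)) + 249) = -437*(4/(5 + 4*(-1)) + 249) = -437*(4/(5 - 4) + 249) = -437*(4/1 + 249) = -437*(4*1 + 249) = -437*(4 + 249) = -437*253 = -110561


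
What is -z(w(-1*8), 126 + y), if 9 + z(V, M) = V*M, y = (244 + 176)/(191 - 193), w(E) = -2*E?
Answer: 1353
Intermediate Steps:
y = -210 (y = 420/(-2) = 420*(-½) = -210)
z(V, M) = -9 + M*V (z(V, M) = -9 + V*M = -9 + M*V)
-z(w(-1*8), 126 + y) = -(-9 + (126 - 210)*(-(-2)*8)) = -(-9 - (-168)*(-8)) = -(-9 - 84*16) = -(-9 - 1344) = -1*(-1353) = 1353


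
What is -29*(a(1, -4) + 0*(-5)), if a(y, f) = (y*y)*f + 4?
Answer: 0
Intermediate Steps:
a(y, f) = 4 + f*y² (a(y, f) = y²*f + 4 = f*y² + 4 = 4 + f*y²)
-29*(a(1, -4) + 0*(-5)) = -29*((4 - 4*1²) + 0*(-5)) = -29*((4 - 4*1) + 0) = -29*((4 - 4) + 0) = -29*(0 + 0) = -29*0 = 0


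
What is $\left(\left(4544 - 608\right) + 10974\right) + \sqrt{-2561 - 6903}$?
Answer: $14910 + 26 i \sqrt{14} \approx 14910.0 + 97.283 i$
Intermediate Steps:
$\left(\left(4544 - 608\right) + 10974\right) + \sqrt{-2561 - 6903} = \left(3936 + 10974\right) + \sqrt{-9464} = 14910 + 26 i \sqrt{14}$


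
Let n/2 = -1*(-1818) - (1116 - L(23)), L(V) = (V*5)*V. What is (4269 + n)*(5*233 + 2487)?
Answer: 40036876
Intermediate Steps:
L(V) = 5*V**2 (L(V) = (5*V)*V = 5*V**2)
n = 6694 (n = 2*(-1*(-1818) - (1116 - 5*23**2)) = 2*(1818 - (1116 - 5*529)) = 2*(1818 - (1116 - 1*2645)) = 2*(1818 - (1116 - 2645)) = 2*(1818 - 1*(-1529)) = 2*(1818 + 1529) = 2*3347 = 6694)
(4269 + n)*(5*233 + 2487) = (4269 + 6694)*(5*233 + 2487) = 10963*(1165 + 2487) = 10963*3652 = 40036876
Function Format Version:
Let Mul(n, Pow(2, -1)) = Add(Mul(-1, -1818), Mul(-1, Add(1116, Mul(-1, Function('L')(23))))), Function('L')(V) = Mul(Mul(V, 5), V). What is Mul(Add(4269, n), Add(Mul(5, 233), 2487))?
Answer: 40036876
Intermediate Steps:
Function('L')(V) = Mul(5, Pow(V, 2)) (Function('L')(V) = Mul(Mul(5, V), V) = Mul(5, Pow(V, 2)))
n = 6694 (n = Mul(2, Add(Mul(-1, -1818), Mul(-1, Add(1116, Mul(-1, Mul(5, Pow(23, 2))))))) = Mul(2, Add(1818, Mul(-1, Add(1116, Mul(-1, Mul(5, 529)))))) = Mul(2, Add(1818, Mul(-1, Add(1116, Mul(-1, 2645))))) = Mul(2, Add(1818, Mul(-1, Add(1116, -2645)))) = Mul(2, Add(1818, Mul(-1, -1529))) = Mul(2, Add(1818, 1529)) = Mul(2, 3347) = 6694)
Mul(Add(4269, n), Add(Mul(5, 233), 2487)) = Mul(Add(4269, 6694), Add(Mul(5, 233), 2487)) = Mul(10963, Add(1165, 2487)) = Mul(10963, 3652) = 40036876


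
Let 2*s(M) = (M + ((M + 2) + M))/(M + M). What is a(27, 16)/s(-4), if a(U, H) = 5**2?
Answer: 40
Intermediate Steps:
s(M) = (2 + 3*M)/(4*M) (s(M) = ((M + ((M + 2) + M))/(M + M))/2 = ((M + ((2 + M) + M))/((2*M)))/2 = ((M + (2 + 2*M))*(1/(2*M)))/2 = ((2 + 3*M)*(1/(2*M)))/2 = ((2 + 3*M)/(2*M))/2 = (2 + 3*M)/(4*M))
a(U, H) = 25
a(27, 16)/s(-4) = 25/(((1/4)*(2 + 3*(-4))/(-4))) = 25/(((1/4)*(-1/4)*(2 - 12))) = 25/(((1/4)*(-1/4)*(-10))) = 25/(5/8) = 25*(8/5) = 40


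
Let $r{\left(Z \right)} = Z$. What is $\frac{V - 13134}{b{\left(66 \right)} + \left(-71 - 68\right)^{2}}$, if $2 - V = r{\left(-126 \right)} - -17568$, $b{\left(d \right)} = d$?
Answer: $- \frac{30574}{19387} \approx -1.577$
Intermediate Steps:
$V = -17440$ ($V = 2 - \left(-126 - -17568\right) = 2 - \left(-126 + 17568\right) = 2 - 17442 = -17440$)
$\frac{V - 13134}{b{\left(66 \right)} + \left(-71 - 68\right)^{2}} = \frac{-17440 - 13134}{66 + \left(-71 - 68\right)^{2}} = - \frac{30574}{66 + \left(-139\right)^{2}} = - \frac{30574}{66 + 19321} = - \frac{30574}{19387}$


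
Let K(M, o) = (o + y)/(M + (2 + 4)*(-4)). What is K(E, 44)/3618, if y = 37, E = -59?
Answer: -3/11122 ≈ -0.00026974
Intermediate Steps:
K(M, o) = (37 + o)/(-24 + M) (K(M, o) = (o + 37)/(M + (2 + 4)*(-4)) = (37 + o)/(M + 6*(-4)) = (37 + o)/(M - 24) = (37 + o)/(-24 + M))
K(E, 44)/3618 = ((37 + 44)/(-24 - 59))/3618 = (81/(-83))*(1/3618) = -1/83*81*(1/3618) = -81/83*1/3618 = -3/11122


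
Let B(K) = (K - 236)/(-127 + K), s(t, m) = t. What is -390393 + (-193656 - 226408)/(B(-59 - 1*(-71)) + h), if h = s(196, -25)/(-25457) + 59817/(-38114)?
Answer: -63019074838765381/41363406957 ≈ -1.5235e+6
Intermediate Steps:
B(K) = (-236 + K)/(-127 + K)
h = -1530231713/970268098 (h = 196/(-25457) + 59817/(-38114) = 196*(-1/25457) + 59817*(-1/38114) = -196/25457 - 59817/38114 = -1530231713/970268098 ≈ -1.5771)
-390393 + (-193656 - 226408)/(B(-59 - 1*(-71)) + h) = -390393 + (-193656 - 226408)/((-236 + (-59 - 1*(-71)))/(-127 + (-59 - 1*(-71))) - 1530231713/970268098) = -390393 - 420064/((-236 + (-59 + 71))/(-127 + (-59 + 71)) - 1530231713/970268098) = -390393 - 420064/((-236 + 12)/(-127 + 12) - 1530231713/970268098) = -390393 - 420064/(-224/(-115) - 1530231713/970268098) = -390393 - 420064/(-1/115*(-224) - 1530231713/970268098) = -390393 - 420064/(224/115 - 1530231713/970268098) = -390393 - 420064/41363406957/111580831270 = -390393 - 420064*111580831270/41363406957 = -390393 - 46871090306601280/41363406957 = -63019074838765381/41363406957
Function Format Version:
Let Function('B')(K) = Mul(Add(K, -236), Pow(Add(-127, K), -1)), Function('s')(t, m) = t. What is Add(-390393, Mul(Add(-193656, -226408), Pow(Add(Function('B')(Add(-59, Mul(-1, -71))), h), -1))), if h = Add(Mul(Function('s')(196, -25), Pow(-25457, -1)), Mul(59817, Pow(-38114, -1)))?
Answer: Rational(-63019074838765381, 41363406957) ≈ -1.5235e+6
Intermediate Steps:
Function('B')(K) = Mul(Pow(Add(-127, K), -1), Add(-236, K)) (Function('B')(K) = Mul(Add(-236, K), Pow(Add(-127, K), -1)) = Mul(Pow(Add(-127, K), -1), Add(-236, K)))
h = Rational(-1530231713, 970268098) (h = Add(Mul(196, Pow(-25457, -1)), Mul(59817, Pow(-38114, -1))) = Add(Mul(196, Rational(-1, 25457)), Mul(59817, Rational(-1, 38114))) = Add(Rational(-196, 25457), Rational(-59817, 38114)) = Rational(-1530231713, 970268098) ≈ -1.5771)
Add(-390393, Mul(Add(-193656, -226408), Pow(Add(Function('B')(Add(-59, Mul(-1, -71))), h), -1))) = Add(-390393, Mul(Add(-193656, -226408), Pow(Add(Mul(Pow(Add(-127, Add(-59, Mul(-1, -71))), -1), Add(-236, Add(-59, Mul(-1, -71)))), Rational(-1530231713, 970268098)), -1))) = Add(-390393, Mul(-420064, Pow(Add(Mul(Pow(Add(-127, Add(-59, 71)), -1), Add(-236, Add(-59, 71))), Rational(-1530231713, 970268098)), -1))) = Add(-390393, Mul(-420064, Pow(Add(Mul(Pow(Add(-127, 12), -1), Add(-236, 12)), Rational(-1530231713, 970268098)), -1))) = Add(-390393, Mul(-420064, Pow(Add(Mul(Pow(-115, -1), -224), Rational(-1530231713, 970268098)), -1))) = Add(-390393, Mul(-420064, Pow(Add(Mul(Rational(-1, 115), -224), Rational(-1530231713, 970268098)), -1))) = Add(-390393, Mul(-420064, Pow(Add(Rational(224, 115), Rational(-1530231713, 970268098)), -1))) = Add(-390393, Mul(-420064, Pow(Rational(41363406957, 111580831270), -1))) = Add(-390393, Mul(-420064, Rational(111580831270, 41363406957))) = Add(-390393, Rational(-46871090306601280, 41363406957)) = Rational(-63019074838765381, 41363406957)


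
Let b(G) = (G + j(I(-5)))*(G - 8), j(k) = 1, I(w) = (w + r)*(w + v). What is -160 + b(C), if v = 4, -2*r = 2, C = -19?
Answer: 326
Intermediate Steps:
r = -1 (r = -1/2*2 = -1)
I(w) = (-1 + w)*(4 + w) (I(w) = (w - 1)*(w + 4) = (-1 + w)*(4 + w))
b(G) = (1 + G)*(-8 + G) (b(G) = (G + 1)*(G - 8) = (1 + G)*(-8 + G))
-160 + b(C) = -160 + (-8 + (-19)**2 - 7*(-19)) = -160 + (-8 + 361 + 133) = -160 + 486 = 326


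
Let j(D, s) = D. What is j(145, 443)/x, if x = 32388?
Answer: 145/32388 ≈ 0.0044770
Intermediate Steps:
j(145, 443)/x = 145/32388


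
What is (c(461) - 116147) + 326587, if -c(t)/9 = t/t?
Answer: 210431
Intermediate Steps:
c(t) = -9 (c(t) = -9*t/t = -9*1 = -9)
(c(461) - 116147) + 326587 = (-9 - 116147) + 326587 = -116156 + 326587 = 210431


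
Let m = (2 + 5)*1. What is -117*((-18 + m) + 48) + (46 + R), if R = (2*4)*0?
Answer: -4283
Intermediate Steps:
R = 0 (R = 8*0 = 0)
m = 7 (m = 7*1 = 7)
-117*((-18 + m) + 48) + (46 + R) = -117*((-18 + 7) + 48) + (46 + 0) = -117*(-11 + 48) + 46 = -117*37 + 46 = -4329 + 46 = -4283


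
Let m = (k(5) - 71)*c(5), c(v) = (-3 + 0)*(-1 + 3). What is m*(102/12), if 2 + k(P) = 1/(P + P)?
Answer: 37179/10 ≈ 3717.9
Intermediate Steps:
k(P) = -2 + 1/(2*P) (k(P) = -2 + 1/(P + P) = -2 + 1/(2*P))
c(v) = -6 (c(v) = -3*2 = -6)
m = 2187/5 (m = ((-2 + (½)/5) - 71)*(-6) = ((-2 + (½)*(⅕)) - 71)*(-6) = ((-2 + ⅒) - 71)*(-6) = (-19/10 - 71)*(-6) = -729/10*(-6) = 2187/5 ≈ 437.40)
m*(102/12) = 2187*(102/12)/5 = 2187*(102*(1/12))/5 = (2187/5)*(17/2) = 37179/10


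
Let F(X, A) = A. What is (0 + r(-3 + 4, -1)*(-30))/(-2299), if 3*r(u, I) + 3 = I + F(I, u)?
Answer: -30/2299 ≈ -0.013049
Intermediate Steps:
r(u, I) = -1 + I/3 + u/3 (r(u, I) = -1 + (I + u)/3 = -1 + (I/3 + u/3) = -1 + I/3 + u/3)
(0 + r(-3 + 4, -1)*(-30))/(-2299) = (0 + (-1 + (1/3)*(-1) + (-3 + 4)/3)*(-30))/(-2299) = (0 + (-1 - 1/3 + (1/3)*1)*(-30))*(-1/2299) = (0 + (-1 - 1/3 + 1/3)*(-30))*(-1/2299) = (0 - 1*(-30))*(-1/2299) = (0 + 30)*(-1/2299) = 30*(-1/2299) = -30/2299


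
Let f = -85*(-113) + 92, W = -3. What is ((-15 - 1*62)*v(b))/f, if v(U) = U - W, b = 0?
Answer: -231/9697 ≈ -0.023822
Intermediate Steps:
f = 9697 (f = 9605 + 92 = 9697)
v(U) = 3 + U (v(U) = U - 1*(-3) = U + 3 = 3 + U)
((-15 - 1*62)*v(b))/f = ((-15 - 1*62)*(3 + 0))/9697 = ((-15 - 62)*3)*(1/9697) = -77*3*(1/9697) = -231*1/9697 = -231/9697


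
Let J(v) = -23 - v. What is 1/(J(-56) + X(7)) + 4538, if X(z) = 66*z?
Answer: 2246311/495 ≈ 4538.0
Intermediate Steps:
1/(J(-56) + X(7)) + 4538 = 1/((-23 - 1*(-56)) + 66*7) + 4538 = 1/((-23 + 56) + 462) + 4538 = 1/(33 + 462) + 4538 = 1/495 + 4538 = 2246311/495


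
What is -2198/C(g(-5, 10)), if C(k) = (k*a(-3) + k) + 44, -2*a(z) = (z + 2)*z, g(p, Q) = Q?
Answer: -2198/39 ≈ -56.359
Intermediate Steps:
a(z) = -z*(2 + z)/2 (a(z) = -(z + 2)*z/2 = -(2 + z)*z/2 = -z*(2 + z)/2)
C(k) = 44 - k/2 (C(k) = (k*(-½*(-3)*(2 - 3)) + k) + 44 = (k*(-½*(-3)*(-1)) + k) + 44 = (k*(-3/2) + k) + 44 = (-3*k/2 + k) + 44 = -k/2 + 44 = 44 - k/2)
-2198/C(g(-5, 10)) = -2198/(44 - ½*10) = -2198/(44 - 5) = -2198/39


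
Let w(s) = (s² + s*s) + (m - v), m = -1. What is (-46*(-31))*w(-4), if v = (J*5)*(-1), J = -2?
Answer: 29946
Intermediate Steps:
v = 10 (v = -2*5*(-1) = -10*(-1) = 10)
w(s) = -11 + 2*s² (w(s) = (s² + s*s) + (-1 - 1*10) = (s² + s²) + (-1 - 10) = 2*s² - 11 = -11 + 2*s²)
(-46*(-31))*w(-4) = (-46*(-31))*(-11 + 2*(-4)²) = 1426*(-11 + 2*16) = 1426*(-11 + 32) = 1426*21 = 29946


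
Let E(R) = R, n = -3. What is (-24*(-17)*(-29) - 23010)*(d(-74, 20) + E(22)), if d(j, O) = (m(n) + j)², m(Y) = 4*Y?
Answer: -258457956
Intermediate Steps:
d(j, O) = (-12 + j)² (d(j, O) = (4*(-3) + j)² = (-12 + j)²)
(-24*(-17)*(-29) - 23010)*(d(-74, 20) + E(22)) = (-24*(-17)*(-29) - 23010)*((-12 - 74)² + 22) = (408*(-29) - 23010)*((-86)² + 22) = (-11832 - 23010)*(7396 + 22) = -34842*7418 = -258457956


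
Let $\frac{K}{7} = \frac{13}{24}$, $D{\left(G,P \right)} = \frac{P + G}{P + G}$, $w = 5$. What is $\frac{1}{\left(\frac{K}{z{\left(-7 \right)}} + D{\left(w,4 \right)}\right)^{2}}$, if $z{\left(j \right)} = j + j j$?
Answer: $\frac{20736}{24649} \approx 0.84125$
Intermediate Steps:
$D{\left(G,P \right)} = 1$ ($D{\left(G,P \right)} = \frac{G + P}{G + P} = 1$)
$z{\left(j \right)} = j + j^{2}$
$K = \frac{91}{24}$ ($K = 7 \cdot \frac{13}{24} = \frac{91}{24} \approx 3.7917$)
$\frac{1}{\left(\frac{K}{z{\left(-7 \right)}} + D{\left(w,4 \right)}\right)^{2}} = \frac{1}{\left(\frac{91}{24 \left(- 7 \left(1 - 7\right)\right)} + 1\right)^{2}} = \frac{1}{\left(\frac{91}{24 \left(\left(-7\right) \left(-6\right)\right)} + 1\right)^{2}} = \frac{1}{\left(\frac{91}{24 \cdot 42} + 1\right)^{2}} = \frac{1}{\left(\frac{91}{24} \cdot \frac{1}{42} + 1\right)^{2}} = \frac{1}{\left(\frac{13}{144} + 1\right)^{2}} = \frac{1}{\left(\frac{157}{144}\right)^{2}} = \frac{1}{\frac{24649}{20736}} = \frac{20736}{24649}$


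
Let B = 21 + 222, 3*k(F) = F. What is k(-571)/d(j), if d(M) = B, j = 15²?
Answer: -571/729 ≈ -0.78327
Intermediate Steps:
k(F) = F/3
j = 225
B = 243
d(M) = 243
k(-571)/d(j) = ((⅓)*(-571))/243 = -571/3*1/243 = -571/729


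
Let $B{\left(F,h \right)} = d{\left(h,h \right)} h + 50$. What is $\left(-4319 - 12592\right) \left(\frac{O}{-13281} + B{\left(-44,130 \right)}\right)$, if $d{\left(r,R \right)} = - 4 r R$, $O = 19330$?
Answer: $\frac{657909959349360}{4427} \approx 1.4861 \cdot 10^{11}$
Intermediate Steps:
$d{\left(r,R \right)} = - 4 R r$
$B{\left(F,h \right)} = 50 - 4 h^{3}$ ($B{\left(F,h \right)} = - 4 h h h + 50 = - 4 h^{2} h + 50 = - 4 h^{3} + 50 = 50 - 4 h^{3}$)
$\left(-4319 - 12592\right) \left(\frac{O}{-13281} + B{\left(-44,130 \right)}\right) = \left(-4319 - 12592\right) \left(\frac{19330}{-13281} + \left(50 - 4 \cdot 130^{3}\right)\right) = - 16911 \left(19330 \left(- \frac{1}{13281}\right) + \left(50 - 8788000\right)\right) = - 16911 \left(- \frac{19330}{13281} + \left(50 - 8788000\right)\right) = - 16911 \left(- \frac{19330}{13281} - 8787950\right) = \left(-16911\right) \left(- \frac{116712783280}{13281}\right) = \frac{657909959349360}{4427}$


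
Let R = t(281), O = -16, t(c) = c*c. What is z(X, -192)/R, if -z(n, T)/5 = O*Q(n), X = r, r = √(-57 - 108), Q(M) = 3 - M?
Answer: 240/78961 - 80*I*√165/78961 ≈ 0.0030395 - 0.013014*I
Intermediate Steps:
t(c) = c²
r = I*√165 (r = √(-165) = I*√165 ≈ 12.845*I)
X = I*√165 ≈ 12.845*I
R = 78961 (R = 281² = 78961)
z(n, T) = 240 - 80*n (z(n, T) = -(-80)*(3 - n) = -5*(-48 + 16*n) = 240 - 80*n)
z(X, -192)/R = (240 - 80*I*√165)/78961 = (240 - 80*I*√165)*(1/78961) = 240/78961 - 80*I*√165/78961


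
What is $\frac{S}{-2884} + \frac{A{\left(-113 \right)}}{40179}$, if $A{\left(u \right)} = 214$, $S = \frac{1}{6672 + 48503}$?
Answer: $\frac{34052645621}{6393471321300} \approx 0.0053262$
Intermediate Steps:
$S = \frac{1}{55175} \approx 1.8124 \cdot 10^{-5}$
$\frac{S}{-2884} + \frac{A{\left(-113 \right)}}{40179} = \frac{1}{55175 \left(-2884\right)} + \frac{214}{40179} = \frac{1}{55175} \left(- \frac{1}{2884}\right) + 214 \cdot \frac{1}{40179} = - \frac{1}{159124700} + \frac{214}{40179} = \frac{34052645621}{6393471321300}$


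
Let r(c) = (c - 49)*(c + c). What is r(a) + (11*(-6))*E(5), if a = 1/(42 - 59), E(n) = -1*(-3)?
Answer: -55554/289 ≈ -192.23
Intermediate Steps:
E(n) = 3
a = -1/17 (a = 1/(-17) = -1/17 ≈ -0.058824)
r(c) = 2*c*(-49 + c) (r(c) = (-49 + c)*(2*c) = 2*c*(-49 + c))
r(a) + (11*(-6))*E(5) = 2*(-1/17)*(-49 - 1/17) + (11*(-6))*3 = 2*(-1/17)*(-834/17) - 66*3 = 1668/289 - 198 = -55554/289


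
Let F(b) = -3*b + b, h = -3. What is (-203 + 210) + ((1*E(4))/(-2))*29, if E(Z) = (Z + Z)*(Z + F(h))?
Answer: -1153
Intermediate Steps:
F(b) = -2*b
E(Z) = 2*Z*(6 + Z) (E(Z) = (Z + Z)*(Z - 2*(-3)) = (2*Z)*(Z + 6) = (2*Z)*(6 + Z) = 2*Z*(6 + Z))
(-203 + 210) + ((1*E(4))/(-2))*29 = (-203 + 210) + ((1*(2*4*(6 + 4)))/(-2))*29 = 7 + ((1*(2*4*10))*(-½))*29 = 7 + ((1*80)*(-½))*29 = 7 + (80*(-½))*29 = 7 - 40*29 = 7 - 1160 = -1153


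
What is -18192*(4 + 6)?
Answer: -181920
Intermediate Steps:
-18192*(4 + 6) = -18192*10 = -3032*60 = -181920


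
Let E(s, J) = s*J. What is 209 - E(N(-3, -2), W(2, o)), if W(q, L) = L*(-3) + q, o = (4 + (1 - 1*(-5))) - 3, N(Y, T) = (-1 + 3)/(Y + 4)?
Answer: 247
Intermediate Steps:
N(Y, T) = 2/(4 + Y)
o = 7 (o = (4 + (1 + 5)) - 3 = (4 + 6) - 3 = 10 - 3 = 7)
W(q, L) = q - 3*L (W(q, L) = -3*L + q = q - 3*L)
E(s, J) = J*s
209 - E(N(-3, -2), W(2, o)) = 209 - (2 - 3*7)*2/(4 - 3) = 209 - (2 - 21)*2/1 = 209 - (-19)*2*1 = 209 - (-19)*2 = 209 - 1*(-38) = 209 + 38 = 247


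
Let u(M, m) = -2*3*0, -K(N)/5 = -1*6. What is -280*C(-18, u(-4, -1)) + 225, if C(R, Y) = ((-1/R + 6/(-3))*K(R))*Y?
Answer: 225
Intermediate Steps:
K(N) = 30 (K(N) = -(-5)*6 = -5*(-6) = 30)
u(M, m) = 0 (u(M, m) = -6*0 = 0)
C(R, Y) = Y*(-60 - 30/R) (C(R, Y) = ((-1/R + 6/(-3))*30)*Y = ((-1/R + 6*(-1/3))*30)*Y = ((-1/R - 2)*30)*Y = ((-2 - 1/R)*30)*Y = (-60 - 30/R)*Y = Y*(-60 - 30/R))
-280*C(-18, u(-4, -1)) + 225 = -280*(-60*0 - 30*0/(-18)) + 225 = -280*(0 - 30*0*(-1/18)) + 225 = -280*(0 + 0) + 225 = -280*0 + 225 = 0 + 225 = 225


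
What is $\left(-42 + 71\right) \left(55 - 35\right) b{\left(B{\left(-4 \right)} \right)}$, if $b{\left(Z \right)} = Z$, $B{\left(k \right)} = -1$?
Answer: $-580$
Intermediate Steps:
$\left(-42 + 71\right) \left(55 - 35\right) b{\left(B{\left(-4 \right)} \right)} = \left(-42 + 71\right) \left(55 - 35\right) \left(-1\right) = 29 \cdot 20 \left(-1\right) = 580 \left(-1\right) = -580$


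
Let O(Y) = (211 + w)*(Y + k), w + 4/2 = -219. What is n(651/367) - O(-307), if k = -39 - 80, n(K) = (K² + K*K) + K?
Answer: -572688621/134689 ≈ -4251.9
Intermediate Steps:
w = -221 (w = -2 - 219 = -221)
n(K) = K + 2*K² (n(K) = (K² + K²) + K = 2*K² + K = K + 2*K²)
k = -119
O(Y) = 1190 - 10*Y (O(Y) = (211 - 221)*(Y - 119) = -10*(-119 + Y) = 1190 - 10*Y)
n(651/367) - O(-307) = (651/367)*(1 + 2*(651/367)) - (1190 - 10*(-307)) = (651*(1/367))*(1 + 2*(651*(1/367))) - (1190 + 3070) = 651*(1 + 2*(651/367))/367 - 1*4260 = 651*(1 + 1302/367)/367 - 4260 = (651/367)*(1669/367) - 4260 = 1086519/134689 - 4260 = -572688621/134689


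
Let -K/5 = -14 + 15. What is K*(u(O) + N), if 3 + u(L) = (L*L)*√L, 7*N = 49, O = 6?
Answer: -20 - 180*√6 ≈ -460.91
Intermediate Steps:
N = 7 (N = (⅐)*49 = 7)
u(L) = -3 + L^(5/2) (u(L) = -3 + (L*L)*√L = -3 + L²*√L = -3 + L^(5/2))
K = -5 (K = -5*(-14 + 15) = -5*1 = -5)
K*(u(O) + N) = -5*((-3 + 6^(5/2)) + 7) = -5*((-3 + 36*√6) + 7) = -5*(4 + 36*√6) = -20 - 180*√6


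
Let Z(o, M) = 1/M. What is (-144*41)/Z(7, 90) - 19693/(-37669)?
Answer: -20015780147/37669 ≈ -5.3136e+5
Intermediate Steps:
(-144*41)/Z(7, 90) - 19693/(-37669) = (-144*41)/(1/90) - 19693/(-37669) = -5904/1/90 - 19693*(-1/37669) = -5904*90 + 19693/37669 = -531360 + 19693/37669 = -20015780147/37669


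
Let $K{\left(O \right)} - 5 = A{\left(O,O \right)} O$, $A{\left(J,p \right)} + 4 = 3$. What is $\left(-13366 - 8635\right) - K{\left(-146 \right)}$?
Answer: $-22152$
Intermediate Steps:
$A{\left(J,p \right)} = -1$ ($A{\left(J,p \right)} = -4 + 3 = -1$)
$K{\left(O \right)} = 5 - O$
$\left(-13366 - 8635\right) - K{\left(-146 \right)} = \left(-13366 - 8635\right) - \left(5 - -146\right) = \left(-13366 - 8635\right) - \left(5 + 146\right) = -22001 - 151 = -22152$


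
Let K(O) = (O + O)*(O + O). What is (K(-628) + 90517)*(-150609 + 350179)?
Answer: 332893337210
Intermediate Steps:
K(O) = 4*O² (K(O) = (2*O)*(2*O) = 4*O²)
(K(-628) + 90517)*(-150609 + 350179) = (4*(-628)² + 90517)*(-150609 + 350179) = (4*394384 + 90517)*199570 = (1577536 + 90517)*199570 = 1668053*199570 = 332893337210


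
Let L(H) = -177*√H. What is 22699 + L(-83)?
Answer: 22699 - 177*I*√83 ≈ 22699.0 - 1612.5*I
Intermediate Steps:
22699 + L(-83) = 22699 - 177*I*√83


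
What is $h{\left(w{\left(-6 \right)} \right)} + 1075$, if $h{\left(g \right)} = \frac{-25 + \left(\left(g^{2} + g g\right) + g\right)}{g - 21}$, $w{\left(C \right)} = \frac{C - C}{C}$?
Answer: $\frac{22600}{21} \approx 1076.2$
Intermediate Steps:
$w{\left(C \right)} = 0$ ($w{\left(C \right)} = \frac{0}{C} = 0$)
$h{\left(g \right)} = \frac{-25 + g + 2 g^{2}}{-21 + g}$ ($h{\left(g \right)} = \frac{-25 + \left(\left(g^{2} + g^{2}\right) + g\right)}{-21 + g} = \frac{-25 + \left(2 g^{2} + g\right)}{-21 + g} = \frac{-25 + \left(g + 2 g^{2}\right)}{-21 + g} = \frac{-25 + g + 2 g^{2}}{-21 + g}$)
$h{\left(w{\left(-6 \right)} \right)} + 1075 = \frac{-25 + 0 + 2 \cdot 0^{2}}{-21 + 0} + 1075 = \frac{-25 + 0 + 2 \cdot 0}{-21} + 1075 = - \frac{-25 + 0 + 0}{21} + 1075 = \left(- \frac{1}{21}\right) \left(-25\right) + 1075 = \frac{25}{21} + 1075 = \frac{22600}{21}$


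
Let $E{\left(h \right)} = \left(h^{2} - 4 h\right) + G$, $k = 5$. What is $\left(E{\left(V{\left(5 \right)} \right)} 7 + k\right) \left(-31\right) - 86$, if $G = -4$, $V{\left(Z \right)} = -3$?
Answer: $-3930$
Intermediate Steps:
$E{\left(h \right)} = -4 + h^{2} - 4 h$ ($E{\left(h \right)} = \left(h^{2} - 4 h\right) - 4 = -4 + h^{2} - 4 h$)
$\left(E{\left(V{\left(5 \right)} \right)} 7 + k\right) \left(-31\right) - 86 = \left(\left(-4 + \left(-3\right)^{2} - -12\right) 7 + 5\right) \left(-31\right) - 86 = \left(\left(-4 + 9 + 12\right) 7 + 5\right) \left(-31\right) - 86 = \left(17 \cdot 7 + 5\right) \left(-31\right) - 86 = \left(119 + 5\right) \left(-31\right) - 86 = 124 \left(-31\right) - 86 = -3844 - 86 = -3930$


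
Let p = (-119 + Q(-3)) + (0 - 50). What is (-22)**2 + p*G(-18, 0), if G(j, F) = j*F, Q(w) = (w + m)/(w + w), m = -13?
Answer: 484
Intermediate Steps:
Q(w) = (-13 + w)/(2*w) (Q(w) = (w - 13)/(w + w) = (-13 + w)/((2*w)) = (-13 + w)*(1/(2*w)) = (-13 + w)/(2*w))
G(j, F) = F*j
p = -499/3 (p = (-119 + (1/2)*(-13 - 3)/(-3)) + (0 - 50) = (-119 + (1/2)*(-1/3)*(-16)) - 50 = (-119 + 8/3) - 50 = -349/3 - 50 = -499/3 ≈ -166.33)
(-22)**2 + p*G(-18, 0) = (-22)**2 - 0*(-18) = 484 - 499/3*0 = 484 + 0 = 484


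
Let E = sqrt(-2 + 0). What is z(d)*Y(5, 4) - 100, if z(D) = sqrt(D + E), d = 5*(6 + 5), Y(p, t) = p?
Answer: -100 + 5*sqrt(55 + I*sqrt(2)) ≈ -62.916 + 0.47669*I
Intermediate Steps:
E = I*sqrt(2) (E = sqrt(-2) = I*sqrt(2) ≈ 1.4142*I)
d = 55 (d = 5*11 = 55)
z(D) = sqrt(D + I*sqrt(2))
z(d)*Y(5, 4) - 100 = sqrt(55 + I*sqrt(2))*5 - 100 = 5*sqrt(55 + I*sqrt(2)) - 100 = -100 + 5*sqrt(55 + I*sqrt(2))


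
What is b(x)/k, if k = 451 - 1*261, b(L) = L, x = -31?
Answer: -31/190 ≈ -0.16316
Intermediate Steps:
k = 190 (k = 451 - 261 = 190)
b(x)/k = -31/190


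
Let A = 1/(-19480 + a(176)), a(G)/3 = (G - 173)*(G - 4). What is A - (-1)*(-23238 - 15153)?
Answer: -688427413/17932 ≈ -38391.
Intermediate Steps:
a(G) = 3*(-173 + G)*(-4 + G) (a(G) = 3*((G - 173)*(G - 4)) = 3*((-173 + G)*(-4 + G)) = 3*(-173 + G)*(-4 + G))
A = -1/17932 (A = 1/(-19480 + (2076 - 531*176 + 3*176²)) = 1/(-19480 + (2076 - 93456 + 3*30976)) = 1/(-19480 + (2076 - 93456 + 92928)) = 1/(-19480 + 1548) = 1/(-17932) = -1/17932 ≈ -5.5766e-5)
A - (-1)*(-23238 - 15153) = -1/17932 - (-1)*(-23238 - 15153) = -1/17932 - (-1)*(-38391) = -1/17932 - 1*38391 = -1/17932 - 38391 = -688427413/17932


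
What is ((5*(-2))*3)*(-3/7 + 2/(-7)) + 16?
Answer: 262/7 ≈ 37.429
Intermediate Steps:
((5*(-2))*3)*(-3/7 + 2/(-7)) + 16 = (-10*3)*(-3*⅐ + 2*(-⅐)) + 16 = -30*(-3/7 - 2/7) + 16 = -30*(-5/7) + 16 = 150/7 + 16 = 262/7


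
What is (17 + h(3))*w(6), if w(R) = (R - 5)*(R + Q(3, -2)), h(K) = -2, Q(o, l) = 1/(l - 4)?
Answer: 175/2 ≈ 87.500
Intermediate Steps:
Q(o, l) = 1/(-4 + l)
w(R) = (-5 + R)*(-⅙ + R) (w(R) = (R - 5)*(R + 1/(-4 - 2)) = (-5 + R)*(R + 1/(-6)) = (-5 + R)*(R - ⅙) = (-5 + R)*(-⅙ + R))
(17 + h(3))*w(6) = (17 - 2)*(⅚ + 6² - 31/6*6) = 15*(⅚ + 36 - 31) = 15*(35/6) = 175/2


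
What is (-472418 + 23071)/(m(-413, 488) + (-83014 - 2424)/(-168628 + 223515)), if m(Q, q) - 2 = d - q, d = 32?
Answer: 24663308789/25004136 ≈ 986.37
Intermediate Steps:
m(Q, q) = 34 - q (m(Q, q) = 2 + (32 - q) = 34 - q)
(-472418 + 23071)/(m(-413, 488) + (-83014 - 2424)/(-168628 + 223515)) = (-472418 + 23071)/((34 - 1*488) + (-83014 - 2424)/(-168628 + 223515)) = -449347/((34 - 488) - 85438/54887) = -449347/(-454 - 85438*1/54887) = -449347/(-454 - 85438/54887) = -449347/(-25004136/54887) = -449347*(-54887/25004136) = 24663308789/25004136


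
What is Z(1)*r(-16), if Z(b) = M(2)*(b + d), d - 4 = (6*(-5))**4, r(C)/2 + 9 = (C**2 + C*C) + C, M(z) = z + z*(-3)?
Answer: -3155779480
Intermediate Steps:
M(z) = -2*z (M(z) = z - 3*z = -2*z)
r(C) = -18 + 2*C + 4*C**2 (r(C) = -18 + 2*((C**2 + C*C) + C) = -18 + 2*((C**2 + C**2) + C) = -18 + 2*(2*C**2 + C) = -18 + 2*(C + 2*C**2) = -18 + (2*C + 4*C**2) = -18 + 2*C + 4*C**2)
d = 810004 (d = 4 + (6*(-5))**4 = 4 + (-30)**4 = 4 + 810000 = 810004)
Z(b) = -3240016 - 4*b (Z(b) = (-2*2)*(b + 810004) = -4*(810004 + b) = -3240016 - 4*b)
Z(1)*r(-16) = (-3240016 - 4*1)*(-18 + 2*(-16) + 4*(-16)**2) = (-3240016 - 4)*(-18 - 32 + 4*256) = -3240020*(-18 - 32 + 1024) = -3240020*974 = -3155779480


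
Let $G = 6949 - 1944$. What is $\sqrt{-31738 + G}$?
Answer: $i \sqrt{26733} \approx 163.5 i$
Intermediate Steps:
$G = 5005$ ($G = 6949 - 1944 = 5005$)
$\sqrt{-31738 + G} = \sqrt{-31738 + 5005} = \sqrt{-26733} = i \sqrt{26733}$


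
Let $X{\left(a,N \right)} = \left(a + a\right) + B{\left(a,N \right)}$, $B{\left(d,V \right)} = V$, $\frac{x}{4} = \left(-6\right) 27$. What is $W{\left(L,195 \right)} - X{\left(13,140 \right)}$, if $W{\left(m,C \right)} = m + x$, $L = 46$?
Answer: $-768$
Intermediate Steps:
$x = -648$ ($x = 4 \left(\left(-6\right) 27\right) = 4 \left(-162\right) = -648$)
$X{\left(a,N \right)} = N + 2 a$ ($X{\left(a,N \right)} = \left(a + a\right) + N = 2 a + N = N + 2 a$)
$W{\left(m,C \right)} = -648 + m$ ($W{\left(m,C \right)} = m - 648 = -648 + m$)
$W{\left(L,195 \right)} - X{\left(13,140 \right)} = \left(-648 + 46\right) - \left(140 + 2 \cdot 13\right) = -602 - \left(140 + 26\right) = -602 - 166 = -768$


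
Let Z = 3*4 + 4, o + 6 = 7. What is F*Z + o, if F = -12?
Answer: -191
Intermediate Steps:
o = 1 (o = -6 + 7 = 1)
Z = 16 (Z = 12 + 4 = 16)
F*Z + o = -12*16 + 1 = -192 + 1 = -191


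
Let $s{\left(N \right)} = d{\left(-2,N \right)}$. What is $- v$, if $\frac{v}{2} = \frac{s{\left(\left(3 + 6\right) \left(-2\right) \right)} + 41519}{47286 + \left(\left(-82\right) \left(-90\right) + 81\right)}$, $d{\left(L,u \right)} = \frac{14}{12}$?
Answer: $- \frac{249121}{164241} \approx -1.5168$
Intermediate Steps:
$d{\left(L,u \right)} = \frac{7}{6}$ ($d{\left(L,u \right)} = 14 \cdot \frac{1}{12} = \frac{7}{6}$)
$s{\left(N \right)} = \frac{7}{6}$
$v = \frac{249121}{164241}$ ($v = 2 \frac{\frac{7}{6} + 41519}{47286 + \left(\left(-82\right) \left(-90\right) + 81\right)} = 2 \frac{249121}{6 \left(47286 + \left(7380 + 81\right)\right)} = 2 \frac{249121}{6 \left(47286 + 7461\right)} = 2 \frac{249121}{6 \cdot 54747} = 2 \cdot \frac{249121}{6} \cdot \frac{1}{54747} = 2 \cdot \frac{249121}{328482} = \frac{249121}{164241} \approx 1.5168$)
$- v = \left(-1\right) \frac{249121}{164241} = - \frac{249121}{164241}$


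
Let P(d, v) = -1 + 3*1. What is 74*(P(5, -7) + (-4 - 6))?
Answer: -592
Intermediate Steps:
P(d, v) = 2 (P(d, v) = -1 + 3 = 2)
74*(P(5, -7) + (-4 - 6)) = 74*(2 + (-4 - 6)) = 74*(2 - 10) = 74*(-8) = -592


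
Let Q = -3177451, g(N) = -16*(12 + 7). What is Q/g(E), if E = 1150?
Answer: 3177451/304 ≈ 10452.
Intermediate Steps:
g(N) = -304 (g(N) = -16*19 = -304)
Q/g(E) = -3177451/(-304) = -3177451*(-1/304) = 3177451/304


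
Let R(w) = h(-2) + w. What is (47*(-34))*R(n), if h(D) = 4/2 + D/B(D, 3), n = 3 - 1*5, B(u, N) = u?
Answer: -1598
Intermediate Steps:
n = -2 (n = 3 - 5 = -2)
h(D) = 3 (h(D) = 4/2 + D/D = 4*(½) + 1 = 2 + 1 = 3)
R(w) = 3 + w
(47*(-34))*R(n) = (47*(-34))*(3 - 2) = -1598*1 = -1598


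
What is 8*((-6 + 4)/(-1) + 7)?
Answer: 72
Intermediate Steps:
8*((-6 + 4)/(-1) + 7) = 8*(-2*(-1) + 7) = 8*(2 + 7) = 8*9 = 72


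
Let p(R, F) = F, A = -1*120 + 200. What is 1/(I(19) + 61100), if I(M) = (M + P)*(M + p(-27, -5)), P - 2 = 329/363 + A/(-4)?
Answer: 363/22188988 ≈ 1.6359e-5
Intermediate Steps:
A = 80 (A = -120 + 200 = 80)
P = -6205/363 (P = 2 + (329/363 + 80/(-4)) = 2 + (329*(1/363) + 80*(-¼)) = 2 + (329/363 - 20) = 2 - 6931/363 = -6205/363 ≈ -17.094)
I(M) = (-5 + M)*(-6205/363 + M) (I(M) = (M - 6205/363)*(M - 5) = (-6205/363 + M)*(-5 + M) = (-5 + M)*(-6205/363 + M))
1/(I(19) + 61100) = 1/((31025/363 + 19² - 8020/363*19) + 61100) = 1/((31025/363 + 361 - 152380/363) + 61100) = 1/(9688/363 + 61100) = 1/(22188988/363) = 363/22188988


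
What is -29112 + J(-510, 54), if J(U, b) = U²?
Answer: 230988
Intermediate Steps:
-29112 + J(-510, 54) = -29112 + (-510)² = -29112 + 260100 = 230988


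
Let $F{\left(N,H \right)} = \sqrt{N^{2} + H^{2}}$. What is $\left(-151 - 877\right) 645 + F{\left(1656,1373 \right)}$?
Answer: $-663060 + \sqrt{4627465} \approx -6.6091 \cdot 10^{5}$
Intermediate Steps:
$F{\left(N,H \right)} = \sqrt{H^{2} + N^{2}}$
$\left(-151 - 877\right) 645 + F{\left(1656,1373 \right)} = \left(-151 - 877\right) 645 + \sqrt{1373^{2} + 1656^{2}} = \left(-1028\right) 645 + \sqrt{1885129 + 2742336} = -663060 + \sqrt{4627465}$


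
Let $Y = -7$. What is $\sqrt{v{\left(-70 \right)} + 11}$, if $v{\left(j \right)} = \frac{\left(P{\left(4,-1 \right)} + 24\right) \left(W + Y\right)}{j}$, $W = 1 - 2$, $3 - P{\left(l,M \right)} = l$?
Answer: $\frac{3 \sqrt{1855}}{35} \approx 3.6917$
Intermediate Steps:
$P{\left(l,M \right)} = 3 - l$
$W = -1$
$v{\left(j \right)} = - \frac{184}{j}$ ($v{\left(j \right)} = \frac{\left(\left(3 - 4\right) + 24\right) \left(-1 - 7\right)}{j} = \frac{\left(\left(3 - 4\right) + 24\right) \left(-8\right)}{j} = \frac{\left(-1 + 24\right) \left(-8\right)}{j} = \frac{23 \left(-8\right)}{j} = - \frac{184}{j}$)
$\sqrt{v{\left(-70 \right)} + 11} = \sqrt{- \frac{184}{-70} + 11} = \sqrt{\left(-184\right) \left(- \frac{1}{70}\right) + 11} = \sqrt{\frac{92}{35} + 11} = \sqrt{\frac{477}{35}} = \frac{3 \sqrt{1855}}{35}$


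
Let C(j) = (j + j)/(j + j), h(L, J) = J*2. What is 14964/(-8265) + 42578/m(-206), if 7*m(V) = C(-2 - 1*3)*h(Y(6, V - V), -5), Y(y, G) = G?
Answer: -2831609/95 ≈ -29806.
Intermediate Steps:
h(L, J) = 2*J
C(j) = 1 (C(j) = (2*j)/((2*j)) = (2*j)*(1/(2*j)) = 1)
m(V) = -10/7 (m(V) = (1*(2*(-5)))/7 = (1*(-10))/7 = (1/7)*(-10) = -10/7)
14964/(-8265) + 42578/m(-206) = 14964/(-8265) + 42578/(-10/7) = 14964*(-1/8265) + 42578*(-7/10) = -172/95 - 149023/5 = -2831609/95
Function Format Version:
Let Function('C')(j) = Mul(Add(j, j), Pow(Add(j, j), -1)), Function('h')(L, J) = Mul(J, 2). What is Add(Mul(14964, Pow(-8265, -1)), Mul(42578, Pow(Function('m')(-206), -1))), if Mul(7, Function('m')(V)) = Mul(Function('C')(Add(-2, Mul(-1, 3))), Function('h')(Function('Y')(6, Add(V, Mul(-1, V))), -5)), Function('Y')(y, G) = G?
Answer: Rational(-2831609, 95) ≈ -29806.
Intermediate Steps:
Function('h')(L, J) = Mul(2, J)
Function('C')(j) = 1 (Function('C')(j) = Mul(Mul(2, j), Pow(Mul(2, j), -1)) = Mul(Mul(2, j), Mul(Rational(1, 2), Pow(j, -1))) = 1)
Function('m')(V) = Rational(-10, 7) (Function('m')(V) = Mul(Rational(1, 7), Mul(1, Mul(2, -5))) = Mul(Rational(1, 7), Mul(1, -10)) = Mul(Rational(1, 7), -10) = Rational(-10, 7))
Add(Mul(14964, Pow(-8265, -1)), Mul(42578, Pow(Function('m')(-206), -1))) = Add(Mul(14964, Pow(-8265, -1)), Mul(42578, Pow(Rational(-10, 7), -1))) = Add(Mul(14964, Rational(-1, 8265)), Mul(42578, Rational(-7, 10))) = Add(Rational(-172, 95), Rational(-149023, 5)) = Rational(-2831609, 95)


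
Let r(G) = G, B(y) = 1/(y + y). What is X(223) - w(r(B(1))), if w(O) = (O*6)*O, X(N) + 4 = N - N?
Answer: -11/2 ≈ -5.5000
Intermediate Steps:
B(y) = 1/(2*y)
X(N) = -4 (X(N) = -4 + (N - N) = -4 + 0 = -4)
w(O) = 6*O² (w(O) = (6*O)*O = 6*O²)
X(223) - w(r(B(1))) = -4 - 6*((½)/1)² = -4 - 6*((½)*1)² = -4 - 6*(½)² = -4 - 6/4 = -4 - 1*3/2 = -4 - 3/2 = -11/2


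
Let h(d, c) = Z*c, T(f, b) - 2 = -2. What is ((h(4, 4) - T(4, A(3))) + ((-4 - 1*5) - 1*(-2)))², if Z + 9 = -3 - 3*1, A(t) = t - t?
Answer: 4489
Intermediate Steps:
A(t) = 0
Z = -15 (Z = -9 + (-3 - 3*1) = -9 + (-3 - 3) = -9 - 6 = -15)
T(f, b) = 0 (T(f, b) = 2 - 2 = 0)
h(d, c) = -15*c
((h(4, 4) - T(4, A(3))) + ((-4 - 1*5) - 1*(-2)))² = ((-15*4 - 1*0) + ((-4 - 1*5) - 1*(-2)))² = ((-60 + 0) + ((-4 - 5) + 2))² = (-60 + (-9 + 2))² = (-60 - 7)² = (-67)² = 4489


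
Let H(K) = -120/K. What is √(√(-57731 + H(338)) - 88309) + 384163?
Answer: 384163 + √(-14924221 + 13*I*√9756599)/13 ≈ 3.8416e+5 + 297.17*I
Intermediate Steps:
√(√(-57731 + H(338)) - 88309) + 384163 = √(√(-57731 - 120/338) - 88309) + 384163 = √(√(-57731 - 120*1/338) - 88309) + 384163 = √(√(-57731 - 60/169) - 88309) + 384163 = √(√(-9756599/169) - 88309) + 384163 = √(I*√9756599/13 - 88309) + 384163 = √(-88309 + I*√9756599/13) + 384163 = 384163 + √(-88309 + I*√9756599/13)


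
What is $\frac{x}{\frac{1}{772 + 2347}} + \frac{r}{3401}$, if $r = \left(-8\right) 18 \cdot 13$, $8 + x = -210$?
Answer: $- \frac{2312484614}{3401} \approx -6.7994 \cdot 10^{5}$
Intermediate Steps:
$x = -218$ ($x = -8 - 210 = -218$)
$r = -1872$ ($r = \left(-144\right) 13 = -1872$)
$\frac{x}{\frac{1}{772 + 2347}} + \frac{r}{3401} = - \frac{218}{\frac{1}{772 + 2347}} - \frac{1872}{3401} = - \frac{218}{\frac{1}{3119}} - \frac{1872}{3401} = - 218 \frac{1}{\frac{1}{3119}} - \frac{1872}{3401} = \left(-218\right) 3119 - \frac{1872}{3401} = -679942 - \frac{1872}{3401} = - \frac{2312484614}{3401}$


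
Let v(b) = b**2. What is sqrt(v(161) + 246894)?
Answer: sqrt(272815) ≈ 522.32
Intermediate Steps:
sqrt(v(161) + 246894) = sqrt(161**2 + 246894) = sqrt(25921 + 246894) = sqrt(272815)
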